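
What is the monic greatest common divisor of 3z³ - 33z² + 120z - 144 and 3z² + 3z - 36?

Euclidean algorithm in ℚ[z]:
  3z³ - 33z² + 120z - 144 = (z - 12)(3z² + 3z - 36) + (192z - 576)
  3z² + 3z - 36 = ((1/64)z + 1/16)(192z - 576) + (0)
Last nonzero remainder: 192z - 576. Dividing through by 192 gives the monic gcd z - 3.

z - 3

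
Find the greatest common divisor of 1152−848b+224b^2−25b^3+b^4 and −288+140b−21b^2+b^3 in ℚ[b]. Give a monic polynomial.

Euclidean algorithm in ℚ[b]:
  b^4−25b^3+224b^2−848b+1152 = (b−4)(b^3−21b^2+140b−288) + (0)
The last nonzero remainder b^3−21b^2+140b−288 is already monic.

−288+140b−21b^2+b^3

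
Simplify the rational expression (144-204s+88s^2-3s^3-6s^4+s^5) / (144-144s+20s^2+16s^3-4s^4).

(12-s-s^2)/(12+4s)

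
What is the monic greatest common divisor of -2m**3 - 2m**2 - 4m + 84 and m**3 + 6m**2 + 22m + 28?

m**2 + 4m + 14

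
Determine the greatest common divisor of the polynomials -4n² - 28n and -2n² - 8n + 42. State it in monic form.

Apply the Euclidean algorithm:
  -4n² - 28n = (2)(-2n² - 8n + 42) + (-12n - 84)
  -2n² - 8n + 42 = ((1/6)n - 1/2)(-12n - 84) + (0)
Last nonzero remainder: -12n - 84. Dividing through by -12 gives the monic gcd n + 7.

n + 7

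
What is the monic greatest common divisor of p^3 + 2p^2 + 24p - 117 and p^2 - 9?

p - 3

Apply the Euclidean algorithm:
  p^3 + 2p^2 + 24p - 117 = (p + 2)(p^2 - 9) + (33p - 99)
  p^2 - 9 = ((1/33)p + 1/11)(33p - 99) + (0)
Last nonzero remainder: 33p - 99. Dividing through by 33 gives the monic gcd p - 3.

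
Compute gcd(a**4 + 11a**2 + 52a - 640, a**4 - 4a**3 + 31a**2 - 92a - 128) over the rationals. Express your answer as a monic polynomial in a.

Repeated division with remainder:
  a**4 + 11a**2 + 52a - 640 = (a**4 - 4a**3 + 31a**2 - 92a - 128) + (4a**3 - 20a**2 + 144a - 512)
  a**4 - 4a**3 + 31a**2 - 92a - 128 = ((1/4)a + 1/4)(4a**3 - 20a**2 + 144a - 512) + (0)
Last nonzero remainder: 4a**3 - 20a**2 + 144a - 512. Dividing through by 4 gives the monic gcd a**3 - 5a**2 + 36a - 128.

a**3 - 5a**2 + 36a - 128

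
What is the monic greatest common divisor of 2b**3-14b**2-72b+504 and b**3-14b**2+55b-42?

b**2-13b+42

Euclidean algorithm in ℚ[b]:
  2b**3-14b**2-72b+504 = (2)(b**3-14b**2+55b-42) + (14b**2-182b+588)
  b**3-14b**2+55b-42 = ((1/14)b-1/14)(14b**2-182b+588) + (0)
Last nonzero remainder: 14b**2-182b+588. Dividing through by 14 gives the monic gcd b**2-13b+42.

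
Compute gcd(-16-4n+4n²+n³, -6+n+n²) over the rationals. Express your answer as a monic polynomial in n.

Repeated division with remainder:
  n³+4n²-4n-16 = (n+3)(n²+n-6) + (-n+2)
  n²+n-6 = (-n-3)(-n+2) + (0)
Last nonzero remainder: -n+2. Dividing through by -1 gives the monic gcd n-2.

-2+n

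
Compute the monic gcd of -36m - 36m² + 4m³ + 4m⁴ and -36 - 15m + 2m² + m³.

3 + m

Euclidean algorithm in ℚ[m]:
  4m⁴ + 4m³ - 36m² - 36m = (4m - 4)(m³ + 2m² - 15m - 36) + (32m² + 48m - 144)
  m³ + 2m² - 15m - 36 = ((1/32)m + 1/64)(32m² + 48m - 144) + (-(45/4)m - 135/4)
  32m² + 48m - 144 = (-(128/45)m + 64/15)(-(45/4)m - 135/4) + (0)
Last nonzero remainder: -(45/4)m - 135/4. Dividing through by -45/4 gives the monic gcd m + 3.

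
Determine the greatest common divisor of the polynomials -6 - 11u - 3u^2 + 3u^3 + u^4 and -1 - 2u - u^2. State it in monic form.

1 + 2u + u^2

Apply the Euclidean algorithm:
  u^4 + 3u^3 - 3u^2 - 11u - 6 = (-u^2 - u + 6)(-u^2 - 2u - 1) + (0)
Last nonzero remainder: -u^2 - 2u - 1. Dividing through by -1 gives the monic gcd u^2 + 2u + 1.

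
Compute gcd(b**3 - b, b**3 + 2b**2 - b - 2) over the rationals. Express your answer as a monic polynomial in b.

b**2 - 1

Repeated division with remainder:
  b**3 - b = (b**3 + 2b**2 - b - 2) + (-2b**2 + 2)
  b**3 + 2b**2 - b - 2 = (-(1/2)b - 1)(-2b**2 + 2) + (0)
Last nonzero remainder: -2b**2 + 2. Dividing through by -2 gives the monic gcd b**2 - 1.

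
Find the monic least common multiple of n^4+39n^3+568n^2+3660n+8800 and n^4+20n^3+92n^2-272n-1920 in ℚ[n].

Euclidean algorithm in ℚ[n]:
  n^4+39n^3+568n^2+3660n+8800 = (n^4+20n^3+92n^2-272n-1920) + (19n^3+476n^2+3932n+10720)
  n^4+20n^3+92n^2-272n-1920 = ((1/19)n-96/361)(19n^3+476n^2+3932n+10720) + ((4200/361)n^2+(75600/361)n+336000/361)
  19n^3+476n^2+3932n+10720 = ((6859/4200)n+24187/2100)((4200/361)n^2+(75600/361)n+336000/361) + (0)
Last nonzero remainder: (4200/361)n^2+(75600/361)n+336000/361. Dividing through by 4200/361 gives the monic gcd n^2+18n+80.
Then lcm(f, g) = f·g / gcd(f, g); expanding and making the result monic gives the answer.

n^6+41n^5+622n^4+3860n^3+2488n^2-70240n-211200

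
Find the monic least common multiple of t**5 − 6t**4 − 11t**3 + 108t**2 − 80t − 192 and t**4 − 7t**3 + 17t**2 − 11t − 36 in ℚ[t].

By polynomial division,
  t**5 − 6t**4 − 11t**3 + 108t**2 − 80t − 192 = (t + 1)(t**4 − 7t**3 + 17t**2 − 11t − 36) + (−21t**3 + 102t**2 − 33t − 156)
  t**4 − 7t**3 + 17t**2 − 11t − 36 = (−(1/21)t + 5/49)(−21t**3 + 102t**2 − 33t − 156) + ((246/49)t**2 − (738/49)t − 984/49)
  −21t**3 + 102t**2 − 33t − 156 = (−(343/82)t + 637/82)((246/49)t**2 − (738/49)t − 984/49) + (0)
Last nonzero remainder: (246/49)t**2 − (738/49)t − 984/49. Dividing through by 246/49 gives the monic gcd t**2 − 3t − 4.
Then lcm(f, g) = f·g / gcd(f, g); expanding and making the result monic gives the answer.

t**7 − 10t**6 + 22t**5 + 98t**4 − 611t**3 + 1100t**2 + 48t − 1728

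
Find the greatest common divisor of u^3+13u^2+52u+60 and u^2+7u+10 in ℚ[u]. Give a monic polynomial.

By polynomial division,
  u^3+13u^2+52u+60 = (u+6)(u^2+7u+10) + (0)
The last nonzero remainder u^2+7u+10 is already monic.

u^2+7u+10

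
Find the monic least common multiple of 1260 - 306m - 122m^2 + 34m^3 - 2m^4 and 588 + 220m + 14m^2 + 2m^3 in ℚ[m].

-61740 + 12474m + 5960m^2 - 1269m^3 + 91m^4 - 13m^5 + m^6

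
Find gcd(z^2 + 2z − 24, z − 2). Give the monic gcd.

1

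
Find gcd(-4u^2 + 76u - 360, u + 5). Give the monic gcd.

Repeated division with remainder:
  -4u^2 + 76u - 360 = (-4u + 96)(u + 5) + (-840)
  u + 5 = (-(1/840)u - 1/168)(-840) + (0)
The last nonzero remainder is the constant -840, so the polynomials are coprime and gcd = 1.

1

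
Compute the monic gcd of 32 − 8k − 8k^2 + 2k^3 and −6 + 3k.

Apply the Euclidean algorithm:
  2k^3 − 8k^2 − 8k + 32 = ((2/3)k^2 − (4/3)k − 16/3)(3k − 6) + (0)
Last nonzero remainder: 3k − 6. Dividing through by 3 gives the monic gcd k − 2.

−2 + k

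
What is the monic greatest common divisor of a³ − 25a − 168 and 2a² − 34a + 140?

Euclidean algorithm in ℚ[a]:
  a³ − 25a − 168 = ((1/2)a + 17/2)(2a² − 34a + 140) + (194a − 1358)
  2a² − 34a + 140 = ((1/97)a − 10/97)(194a − 1358) + (0)
Last nonzero remainder: 194a − 1358. Dividing through by 194 gives the monic gcd a − 7.

a − 7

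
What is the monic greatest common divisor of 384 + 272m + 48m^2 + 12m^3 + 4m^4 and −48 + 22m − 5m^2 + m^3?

Apply the Euclidean algorithm:
  4m^4 + 12m^3 + 48m^2 + 272m + 384 = (4m + 32)(m^3 − 5m^2 + 22m − 48) + (120m^2 − 240m + 1920)
  m^3 − 5m^2 + 22m − 48 = ((1/120)m − 1/40)(120m^2 − 240m + 1920) + (0)
Last nonzero remainder: 120m^2 − 240m + 1920. Dividing through by 120 gives the monic gcd m^2 − 2m + 16.

16 − 2m + m^2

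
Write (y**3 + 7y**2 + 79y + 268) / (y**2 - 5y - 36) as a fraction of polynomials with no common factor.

By polynomial division,
  y**3 + 7y**2 + 79y + 268 = (y + 12)(y**2 - 5y - 36) + (175y + 700)
  y**2 - 5y - 36 = ((1/175)y - 9/175)(175y + 700) + (0)
Last nonzero remainder: 175y + 700. Dividing through by 175 gives the monic gcd y + 4.
Cancel y + 4 from numerator and denominator to get the reduced form.

(y**2 + 3y + 67)/(y - 9)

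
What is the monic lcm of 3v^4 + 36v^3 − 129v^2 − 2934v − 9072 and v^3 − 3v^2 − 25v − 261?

v^6 + 18v^5 + 58v^4 − 888v^3 − 10139v^2 − 46506v − 87696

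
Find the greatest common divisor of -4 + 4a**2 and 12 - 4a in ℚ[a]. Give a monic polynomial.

Apply the Euclidean algorithm:
  4a**2 - 4 = (-a - 3)(-4a + 12) + (32)
  -4a + 12 = (-(1/8)a + 3/8)(32) + (0)
The last nonzero remainder is the constant 32, so the polynomials are coprime and gcd = 1.

1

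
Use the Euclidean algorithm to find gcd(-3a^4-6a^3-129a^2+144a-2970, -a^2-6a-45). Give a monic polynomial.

a^2+6a+45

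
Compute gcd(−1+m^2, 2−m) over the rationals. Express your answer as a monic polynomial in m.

1

Repeated division with remainder:
  m^2−1 = (−m−2)(−m+2) + (3)
  −m+2 = (−(1/3)m+2/3)(3) + (0)
The last nonzero remainder is the constant 3, so the polynomials are coprime and gcd = 1.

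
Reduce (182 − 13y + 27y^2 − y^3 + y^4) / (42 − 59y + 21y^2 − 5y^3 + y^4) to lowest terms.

(13 + y^2)/(3 − 4y + y^2)

Repeated division with remainder:
  y^4 − y^3 + 27y^2 − 13y + 182 = (y^4 − 5y^3 + 21y^2 − 59y + 42) + (4y^3 + 6y^2 + 46y + 140)
  y^4 − 5y^3 + 21y^2 − 59y + 42 = ((1/4)y − 13/8)(4y^3 + 6y^2 + 46y + 140) + ((77/4)y^2 − (77/4)y + 539/2)
  4y^3 + 6y^2 + 46y + 140 = ((16/77)y + 40/77)((77/4)y^2 − (77/4)y + 539/2) + (0)
Last nonzero remainder: (77/4)y^2 − (77/4)y + 539/2. Dividing through by 77/4 gives the monic gcd y^2 − y + 14.
Cancel y^2 − y + 14 from numerator and denominator to get the reduced form.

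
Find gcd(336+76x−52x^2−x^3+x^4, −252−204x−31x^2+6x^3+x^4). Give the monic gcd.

−84−40x+3x^2+x^3

Euclidean algorithm in ℚ[x]:
  x^4−x^3−52x^2+76x+336 = (x^4+6x^3−31x^2−204x−252) + (−7x^3−21x^2+280x+588)
  x^4+6x^3−31x^2−204x−252 = (−(1/7)x−3/7)(−7x^3−21x^2+280x+588) + (0)
Last nonzero remainder: −7x^3−21x^2+280x+588. Dividing through by −7 gives the monic gcd x^3+3x^2−40x−84.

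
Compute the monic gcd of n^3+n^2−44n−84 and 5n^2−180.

n+6

Apply the Euclidean algorithm:
  n^3+n^2−44n−84 = ((1/5)n+1/5)(5n^2−180) + (−8n−48)
  5n^2−180 = (−(5/8)n+15/4)(−8n−48) + (0)
Last nonzero remainder: −8n−48. Dividing through by −8 gives the monic gcd n+6.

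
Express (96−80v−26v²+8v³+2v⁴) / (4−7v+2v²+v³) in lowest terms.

(−24+2v+2v²)/(−1+v)

Euclidean algorithm in ℚ[v]:
  2v⁴+8v³−26v²−80v+96 = (2v+4)(v³+2v²−7v+4) + (−20v²−60v+80)
  v³+2v²−7v+4 = (−(1/20)v+1/20)(−20v²−60v+80) + (0)
Last nonzero remainder: −20v²−60v+80. Dividing through by −20 gives the monic gcd v²+3v−4.
Cancel v²+3v−4 from numerator and denominator to get the reduced form.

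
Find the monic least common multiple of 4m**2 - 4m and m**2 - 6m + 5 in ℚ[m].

m**3 - 6m**2 + 5m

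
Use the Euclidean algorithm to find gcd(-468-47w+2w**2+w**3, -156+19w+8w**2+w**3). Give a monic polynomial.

52+11w+w**2

Euclidean algorithm in ℚ[w]:
  w**3+2w**2-47w-468 = (w**3+8w**2+19w-156) + (-6w**2-66w-312)
  w**3+8w**2+19w-156 = (-(1/6)w+1/2)(-6w**2-66w-312) + (0)
Last nonzero remainder: -6w**2-66w-312. Dividing through by -6 gives the monic gcd w**2+11w+52.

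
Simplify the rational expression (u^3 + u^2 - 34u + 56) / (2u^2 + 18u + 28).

(u^2 - 6u + 8)/(2u + 4)

Euclidean algorithm in ℚ[u]:
  u^3 + u^2 - 34u + 56 = ((1/2)u - 4)(2u^2 + 18u + 28) + (24u + 168)
  2u^2 + 18u + 28 = ((1/12)u + 1/6)(24u + 168) + (0)
Last nonzero remainder: 24u + 168. Dividing through by 24 gives the monic gcd u + 7.
Cancel u + 7 from numerator and denominator to get the reduced form.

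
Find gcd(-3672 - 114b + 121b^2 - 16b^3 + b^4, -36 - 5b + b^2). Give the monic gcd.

Repeated division with remainder:
  b^4 - 16b^3 + 121b^2 - 114b - 3672 = (b^2 - 11b + 102)(b^2 - 5b - 36) + (0)
The last nonzero remainder b^2 - 5b - 36 is already monic.

-36 - 5b + b^2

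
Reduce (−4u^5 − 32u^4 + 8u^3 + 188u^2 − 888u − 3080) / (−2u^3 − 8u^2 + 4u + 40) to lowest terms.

By polynomial division,
  −4u^5 − 32u^4 + 8u^3 + 188u^2 − 888u − 3080 = (2u^2 + 8u − 32)(−2u^3 − 8u^2 + 4u + 40) + (−180u^2 − 1080u − 1800)
  −2u^3 − 8u^2 + 4u + 40 = ((1/90)u − 1/45)(−180u^2 − 1080u − 1800) + (0)
Last nonzero remainder: −180u^2 − 1080u − 1800. Dividing through by −180 gives the monic gcd u^2 + 6u + 10.
Cancel u^2 + 6u + 10 from numerator and denominator to get the reduced form.

(2u^3 + 4u^2 − 48u + 154)/(u − 2)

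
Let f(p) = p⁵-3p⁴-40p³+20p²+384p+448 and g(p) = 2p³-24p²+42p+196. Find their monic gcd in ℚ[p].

p²-5p-14

Apply the Euclidean algorithm:
  p⁵-3p⁴-40p³+20p²+384p+448 = ((1/2)p²+(9/2)p+47/2)(2p³-24p²+42p+196) + (297p²-1485p-4158)
  2p³-24p²+42p+196 = ((2/297)p-14/297)(297p²-1485p-4158) + (0)
Last nonzero remainder: 297p²-1485p-4158. Dividing through by 297 gives the monic gcd p²-5p-14.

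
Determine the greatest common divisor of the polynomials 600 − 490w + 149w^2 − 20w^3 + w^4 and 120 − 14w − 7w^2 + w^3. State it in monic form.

30 − 11w + w^2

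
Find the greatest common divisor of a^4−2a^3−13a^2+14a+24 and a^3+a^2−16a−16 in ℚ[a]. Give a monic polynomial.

a^2−3a−4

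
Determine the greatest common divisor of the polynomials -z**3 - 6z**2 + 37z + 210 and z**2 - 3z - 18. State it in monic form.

z - 6

Repeated division with remainder:
  -z**3 - 6z**2 + 37z + 210 = (-z - 9)(z**2 - 3z - 18) + (-8z + 48)
  z**2 - 3z - 18 = (-(1/8)z - 3/8)(-8z + 48) + (0)
Last nonzero remainder: -8z + 48. Dividing through by -8 gives the monic gcd z - 6.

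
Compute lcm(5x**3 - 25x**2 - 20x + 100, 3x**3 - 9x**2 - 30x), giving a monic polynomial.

x**4 - 5x**3 - 4x**2 + 20x

Apply the Euclidean algorithm:
  5x**3 - 25x**2 - 20x + 100 = (5/3)(3x**3 - 9x**2 - 30x) + (-10x**2 + 30x + 100)
  3x**3 - 9x**2 - 30x = (-(3/10)x)(-10x**2 + 30x + 100) + (0)
Last nonzero remainder: -10x**2 + 30x + 100. Dividing through by -10 gives the monic gcd x**2 - 3x - 10.
Then lcm(f, g) = f·g / gcd(f, g); expanding and making the result monic gives the answer.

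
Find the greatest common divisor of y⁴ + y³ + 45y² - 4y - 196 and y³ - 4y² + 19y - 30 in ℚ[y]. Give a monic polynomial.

By polynomial division,
  y⁴ + y³ + 45y² - 4y - 196 = (y + 5)(y³ - 4y² + 19y - 30) + (46y² - 69y - 46)
  y³ - 4y² + 19y - 30 = ((1/46)y - 5/92)(46y² - 69y - 46) + ((65/4)y - 65/2)
  46y² - 69y - 46 = ((184/65)y + 92/65)((65/4)y - 65/2) + (0)
Last nonzero remainder: (65/4)y - 65/2. Dividing through by 65/4 gives the monic gcd y - 2.

y - 2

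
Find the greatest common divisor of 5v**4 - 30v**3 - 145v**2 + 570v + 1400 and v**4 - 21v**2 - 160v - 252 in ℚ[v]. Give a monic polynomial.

v**2 - 5v - 14

Euclidean algorithm in ℚ[v]:
  5v**4 - 30v**3 - 145v**2 + 570v + 1400 = (5)(v**4 - 21v**2 - 160v - 252) + (-30v**3 - 40v**2 + 1370v + 2660)
  v**4 - 21v**2 - 160v - 252 = (-(1/30)v + 2/45)(-30v**3 - 40v**2 + 1370v + 2660) + ((238/9)v**2 - (1190/9)v - 3332/9)
  -30v**3 - 40v**2 + 1370v + 2660 = (-(135/119)v - 855/119)((238/9)v**2 - (1190/9)v - 3332/9) + (0)
Last nonzero remainder: (238/9)v**2 - (1190/9)v - 3332/9. Dividing through by 238/9 gives the monic gcd v**2 - 5v - 14.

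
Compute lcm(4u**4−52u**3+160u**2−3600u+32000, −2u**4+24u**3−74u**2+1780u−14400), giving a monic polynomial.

u**5−22u**4+157u**3−1260u**2+16100u−72000

Euclidean algorithm in ℚ[u]:
  4u**4−52u**3+160u**2−3600u+32000 = (−2)(−2u**4+24u**3−74u**2+1780u−14400) + (−4u**3+12u**2−40u+3200)
  −2u**4+24u**3−74u**2+1780u−14400 = ((1/2)u−9/2)(−4u**3+12u**2−40u+3200) + (0)
Last nonzero remainder: −4u**3+12u**2−40u+3200. Dividing through by −4 gives the monic gcd u**3−3u**2+10u−800.
Then lcm(f, g) = f·g / gcd(f, g); expanding and making the result monic gives the answer.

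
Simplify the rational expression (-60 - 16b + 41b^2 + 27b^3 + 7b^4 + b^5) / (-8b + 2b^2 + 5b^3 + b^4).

(30 + 23b + 6b^2 + b^3)/(4b + b^2)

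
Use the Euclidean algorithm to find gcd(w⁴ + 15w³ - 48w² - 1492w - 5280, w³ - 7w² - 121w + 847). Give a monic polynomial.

w + 11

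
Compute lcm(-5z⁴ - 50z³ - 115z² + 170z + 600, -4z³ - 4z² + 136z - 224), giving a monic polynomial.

z⁶ + 13z⁵ + 25z⁴ - 245z³ - 866z² + 592z + 3360

Repeated division with remainder:
  -5z⁴ - 50z³ - 115z² + 170z + 600 = ((5/4)z + 45/4)(-4z³ - 4z² + 136z - 224) + (-240z² - 1080z + 3120)
  -4z³ - 4z² + 136z - 224 = ((1/60)z - 7/120)(-240z² - 1080z + 3120) + (21z - 42)
  -240z² - 1080z + 3120 = (-(80/7)z - 520/7)(21z - 42) + (0)
Last nonzero remainder: 21z - 42. Dividing through by 21 gives the monic gcd z - 2.
Then lcm(f, g) = f·g / gcd(f, g); expanding and making the result monic gives the answer.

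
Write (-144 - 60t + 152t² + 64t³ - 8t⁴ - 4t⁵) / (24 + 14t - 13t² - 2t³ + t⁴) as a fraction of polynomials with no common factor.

Euclidean algorithm in ℚ[t]:
  -4t⁵ - 8t⁴ + 64t³ + 152t² - 60t - 144 = (-4t - 16)(t⁴ - 2t³ - 13t² + 14t + 24) + (-20t³ + 260t + 240)
  t⁴ - 2t³ - 13t² + 14t + 24 = (-(1/20)t + 1/10)(-20t³ + 260t + 240) + (0)
Last nonzero remainder: -20t³ + 260t + 240. Dividing through by -20 gives the monic gcd t³ - 13t - 12.
Cancel t³ - 13t - 12 from numerator and denominator to get the reduced form.

(12 - 8t - 4t²)/(-2 + t)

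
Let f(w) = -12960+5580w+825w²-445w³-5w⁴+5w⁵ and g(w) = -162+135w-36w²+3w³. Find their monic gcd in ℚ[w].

9-6w+w²

By polynomial division,
  5w⁵-5w⁴-445w³+825w²+5580w-12960 = ((5/3)w²+(55/3)w-10/3)(3w³-36w²+135w-162) + (-1500w²+9000w-13500)
  3w³-36w²+135w-162 = (-(1/500)w+3/250)(-1500w²+9000w-13500) + (0)
Last nonzero remainder: -1500w²+9000w-13500. Dividing through by -1500 gives the monic gcd w²-6w+9.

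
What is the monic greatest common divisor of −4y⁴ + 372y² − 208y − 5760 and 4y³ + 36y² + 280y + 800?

y + 4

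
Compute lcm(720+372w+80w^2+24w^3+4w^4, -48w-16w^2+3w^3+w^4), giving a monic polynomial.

-720w-192w^2+13w^3-4w^4+2w^5+w^6

Euclidean algorithm in ℚ[w]:
  4w^4+24w^3+80w^2+372w+720 = (4)(w^4+3w^3-16w^2-48w) + (12w^3+144w^2+564w+720)
  w^4+3w^3-16w^2-48w = ((1/12)w-3/4)(12w^3+144w^2+564w+720) + (45w^2+315w+540)
  12w^3+144w^2+564w+720 = ((4/15)w+4/3)(45w^2+315w+540) + (0)
Last nonzero remainder: 45w^2+315w+540. Dividing through by 45 gives the monic gcd w^2+7w+12.
Then lcm(f, g) = f·g / gcd(f, g); expanding and making the result monic gives the answer.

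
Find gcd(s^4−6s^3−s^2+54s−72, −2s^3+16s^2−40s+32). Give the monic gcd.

By polynomial division,
  s^4−6s^3−s^2+54s−72 = (−(1/2)s−1)(−2s^3+16s^2−40s+32) + (−5s^2+30s−40)
  −2s^3+16s^2−40s+32 = ((2/5)s−4/5)(−5s^2+30s−40) + (0)
Last nonzero remainder: −5s^2+30s−40. Dividing through by −5 gives the monic gcd s^2−6s+8.

s^2−6s+8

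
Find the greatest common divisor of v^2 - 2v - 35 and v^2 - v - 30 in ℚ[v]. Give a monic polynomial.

v + 5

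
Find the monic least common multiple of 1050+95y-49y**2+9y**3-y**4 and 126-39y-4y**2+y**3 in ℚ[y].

18900-1440y-2217y**2+214y**3+4y**4-6y**5+y**6

Repeated division with remainder:
  -y**4+9y**3-49y**2+95y+1050 = (-y+5)(y**3-4y**2-39y+126) + (-68y**2+416y+420)
  y**3-4y**2-39y+126 = (-(1/68)y-9/289)(-68y**2+416y+420) + (-(5742/289)y+40194/289)
  -68y**2+416y+420 = ((9826/2871)y+2890/957)(-(5742/289)y+40194/289) + (0)
Last nonzero remainder: -(5742/289)y+40194/289. Dividing through by -5742/289 gives the monic gcd y-7.
Then lcm(f, g) = f·g / gcd(f, g); expanding and making the result monic gives the answer.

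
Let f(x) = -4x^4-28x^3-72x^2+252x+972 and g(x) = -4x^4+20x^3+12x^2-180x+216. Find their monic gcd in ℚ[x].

x^2-9

Apply the Euclidean algorithm:
  -4x^4-28x^3-72x^2+252x+972 = (-4x^4+20x^3+12x^2-180x+216) + (-48x^3-84x^2+432x+756)
  -4x^4+20x^3+12x^2-180x+216 = ((1/12)x-9/16)(-48x^3-84x^2+432x+756) + (-(285/4)x^2+2565/4)
  -48x^3-84x^2+432x+756 = ((64/95)x+112/95)(-(285/4)x^2+2565/4) + (0)
Last nonzero remainder: -(285/4)x^2+2565/4. Dividing through by -285/4 gives the monic gcd x^2-9.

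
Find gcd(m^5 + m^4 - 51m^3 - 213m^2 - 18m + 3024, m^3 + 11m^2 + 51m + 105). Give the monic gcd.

m^2 + 6m + 21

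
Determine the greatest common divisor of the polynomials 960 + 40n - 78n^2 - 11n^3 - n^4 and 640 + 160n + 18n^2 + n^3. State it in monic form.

80 + 10n + n^2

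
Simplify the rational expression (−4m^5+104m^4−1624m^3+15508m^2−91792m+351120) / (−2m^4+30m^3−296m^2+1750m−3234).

Apply the Euclidean algorithm:
  −4m^5+104m^4−1624m^3+15508m^2−91792m+351120 = (2m−22)(−2m^4+30m^3−296m^2+1750m−3234) + (−372m^3+5496m^2−46824m+279972)
  −2m^4+30m^3−296m^2+1750m−3234 = ((1/186)m−7/5766)(−372m^3+5496m^2−46824m+279972) + (−(36120/961)m^2+(180600/961)m−2781240/961)
  −372m^3+5496m^2−46824m+279972 = ((29791/3010)m−291183/3010)(−(36120/961)m^2+(180600/961)m−2781240/961) + (0)
Last nonzero remainder: −(36120/961)m^2+(180600/961)m−2781240/961. Dividing through by −36120/961 gives the monic gcd m^2−5m+77.
Cancel m^2−5m+77 from numerator and denominator to get the reduced form.

(2m^3−42m^2+448m−2280)/(m^2−10m+21)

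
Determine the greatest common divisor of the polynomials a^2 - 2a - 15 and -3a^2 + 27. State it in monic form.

a + 3

Apply the Euclidean algorithm:
  a^2 - 2a - 15 = (-1/3)(-3a^2 + 27) + (-2a - 6)
  -3a^2 + 27 = ((3/2)a - 9/2)(-2a - 6) + (0)
Last nonzero remainder: -2a - 6. Dividing through by -2 gives the monic gcd a + 3.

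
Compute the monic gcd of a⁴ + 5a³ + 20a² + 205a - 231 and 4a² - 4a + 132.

a² - a + 33

Apply the Euclidean algorithm:
  a⁴ + 5a³ + 20a² + 205a - 231 = ((1/4)a² + (3/2)a - 7/4)(4a² - 4a + 132) + (0)
Last nonzero remainder: 4a² - 4a + 132. Dividing through by 4 gives the monic gcd a² - a + 33.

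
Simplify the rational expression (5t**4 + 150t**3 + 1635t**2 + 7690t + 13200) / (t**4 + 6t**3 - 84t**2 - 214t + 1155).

Repeated division with remainder:
  5t**4 + 150t**3 + 1635t**2 + 7690t + 13200 = (5)(t**4 + 6t**3 - 84t**2 - 214t + 1155) + (120t**3 + 2055t**2 + 8760t + 7425)
  t**4 + 6t**3 - 84t**2 - 214t + 1155 = ((1/120)t - 89/960)(120t**3 + 2055t**2 + 8760t + 7425) + ((2145/64)t**2 + (2145/4)t + 117975/64)
  120t**3 + 2055t**2 + 8760t + 7425 = ((512/143)t + 576/143)((2145/64)t**2 + (2145/4)t + 117975/64) + (0)
Last nonzero remainder: (2145/64)t**2 + (2145/4)t + 117975/64. Dividing through by 2145/64 gives the monic gcd t**2 + 16t + 55.
Cancel t**2 + 16t + 55 from numerator and denominator to get the reduced form.

(5t**2 + 70t + 240)/(t**2 - 10t + 21)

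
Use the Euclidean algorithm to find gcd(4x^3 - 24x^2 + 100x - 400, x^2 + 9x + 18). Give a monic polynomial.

Euclidean algorithm in ℚ[x]:
  4x^3 - 24x^2 + 100x - 400 = (4x - 60)(x^2 + 9x + 18) + (568x + 680)
  x^2 + 9x + 18 = ((1/568)x + 277/20164)(568x + 680) + (43648/5041)
  568x + 680 = ((357911/5456)x + 428485/5456)(43648/5041) + (0)
The last nonzero remainder is the constant 43648/5041, so the polynomials are coprime and gcd = 1.

1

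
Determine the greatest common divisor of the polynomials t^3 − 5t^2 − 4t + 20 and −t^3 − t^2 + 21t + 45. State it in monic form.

t − 5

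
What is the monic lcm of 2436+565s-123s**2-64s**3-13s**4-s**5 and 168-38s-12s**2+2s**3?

Euclidean algorithm in ℚ[s]:
  -s**5-13s**4-64s**3-123s**2+565s+2436 = (-(1/2)s**2-(19/2)s-197/2)(2s**3-12s**2-38s+168) + (-1582s**2-1582s+18984)
  2s**3-12s**2-38s+168 = (-(1/791)s+1/113)(-1582s**2-1582s+18984) + (0)
Last nonzero remainder: -1582s**2-1582s+18984. Dividing through by -1582 gives the monic gcd s**2+s-12.
Then lcm(f, g) = f·g / gcd(f, g); expanding and making the result monic gives the answer.

17052+1519s-1426s**2-325s**3-27s**4+6s**5+s**6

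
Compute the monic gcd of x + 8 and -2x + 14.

1

Repeated division with remainder:
  x + 8 = (-1/2)(-2x + 14) + (15)
  -2x + 14 = (-(2/15)x + 14/15)(15) + (0)
The last nonzero remainder is the constant 15, so the polynomials are coprime and gcd = 1.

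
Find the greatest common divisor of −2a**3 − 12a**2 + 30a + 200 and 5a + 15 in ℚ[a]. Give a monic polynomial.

1

Euclidean algorithm in ℚ[a]:
  −2a**3 − 12a**2 + 30a + 200 = (−(2/5)a**2 − (6/5)a + 48/5)(5a + 15) + (56)
  5a + 15 = ((5/56)a + 15/56)(56) + (0)
The last nonzero remainder is the constant 56, so the polynomials are coprime and gcd = 1.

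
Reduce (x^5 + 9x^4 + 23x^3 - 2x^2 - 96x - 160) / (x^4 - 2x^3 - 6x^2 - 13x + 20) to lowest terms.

(x^3 + 6x^2 - 32)/(x^2 - 5x + 4)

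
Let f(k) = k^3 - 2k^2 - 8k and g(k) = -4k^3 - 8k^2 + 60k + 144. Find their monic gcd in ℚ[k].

k - 4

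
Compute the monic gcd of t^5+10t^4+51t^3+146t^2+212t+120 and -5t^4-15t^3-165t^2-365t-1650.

Euclidean algorithm in ℚ[t]:
  t^5+10t^4+51t^3+146t^2+212t+120 = (-(1/5)t-7/5)(-5t^4-15t^3-165t^2-365t-1650) + (-3t^3-158t^2-629t-2190)
  -5t^4-15t^3-165t^2-365t-1650 = ((5/3)t-745/9)(-3t^3-158t^2-629t-2190) + (-(109760/9)t^2-(439040/9)t-548800/3)
  -3t^3-158t^2-629t-2190 = ((27/109760)t+657/54880)(-(109760/9)t^2-(439040/9)t-548800/3) + (0)
Last nonzero remainder: -(109760/9)t^2-(439040/9)t-548800/3. Dividing through by -109760/9 gives the monic gcd t^2+4t+15.

t^2+4t+15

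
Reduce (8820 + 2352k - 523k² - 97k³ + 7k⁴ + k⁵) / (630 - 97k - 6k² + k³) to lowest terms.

Euclidean algorithm in ℚ[k]:
  k⁵ + 7k⁴ - 97k³ - 523k² + 2352k + 8820 = (k² + 13k + 78)(k³ - 6k² - 97k + 630) + (576k² + 1728k - 40320)
  k³ - 6k² - 97k + 630 = ((1/576)k - 1/64)(576k² + 1728k - 40320) + (0)
Last nonzero remainder: 576k² + 1728k - 40320. Dividing through by 576 gives the monic gcd k² + 3k - 70.
Cancel k² + 3k - 70 from numerator and denominator to get the reduced form.

(-126 - 39k + 4k² + k³)/(-9 + k)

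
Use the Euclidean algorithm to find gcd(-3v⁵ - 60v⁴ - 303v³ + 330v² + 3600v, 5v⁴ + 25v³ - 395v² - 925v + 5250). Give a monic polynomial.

v³ + 12v² + 5v - 150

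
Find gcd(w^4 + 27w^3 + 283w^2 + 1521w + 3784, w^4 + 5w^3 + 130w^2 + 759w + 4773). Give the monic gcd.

w^2 + 8w + 43

Repeated division with remainder:
  w^4 + 27w^3 + 283w^2 + 1521w + 3784 = (w^4 + 5w^3 + 130w^2 + 759w + 4773) + (22w^3 + 153w^2 + 762w - 989)
  w^4 + 5w^3 + 130w^2 + 759w + 4773 = ((1/22)w - 43/484)(22w^3 + 153w^2 + 762w - 989) + ((52735/484)w^2 + (105470/121)w + 2267605/484)
  22w^3 + 153w^2 + 762w - 989 = ((10648/52735)w - 11132/52735)((52735/484)w^2 + (105470/121)w + 2267605/484) + (0)
Last nonzero remainder: (52735/484)w^2 + (105470/121)w + 2267605/484. Dividing through by 52735/484 gives the monic gcd w^2 + 8w + 43.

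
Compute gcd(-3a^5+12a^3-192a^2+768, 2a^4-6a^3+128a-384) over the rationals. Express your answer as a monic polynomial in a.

Apply the Euclidean algorithm:
  -3a^5+12a^3-192a^2+768 = (-(3/2)a-9/2)(2a^4-6a^3+128a-384) + (-15a^3-960)
  2a^4-6a^3+128a-384 = (-(2/15)a+2/5)(-15a^3-960) + (0)
Last nonzero remainder: -15a^3-960. Dividing through by -15 gives the monic gcd a^3+64.

a^3+64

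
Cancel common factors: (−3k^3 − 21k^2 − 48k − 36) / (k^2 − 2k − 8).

(−3k^2 − 15k − 18)/(k − 4)

Euclidean algorithm in ℚ[k]:
  −3k^3 − 21k^2 − 48k − 36 = (−3k − 27)(k^2 − 2k − 8) + (−126k − 252)
  k^2 − 2k − 8 = (−(1/126)k + 2/63)(−126k − 252) + (0)
Last nonzero remainder: −126k − 252. Dividing through by −126 gives the monic gcd k + 2.
Cancel k + 2 from numerator and denominator to get the reduced form.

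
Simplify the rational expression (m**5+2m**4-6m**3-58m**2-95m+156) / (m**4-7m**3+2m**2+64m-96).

(m**3+3m**2+9m-13)/(m**2-6m+8)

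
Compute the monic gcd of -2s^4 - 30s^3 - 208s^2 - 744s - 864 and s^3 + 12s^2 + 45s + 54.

Euclidean algorithm in ℚ[s]:
  -2s^4 - 30s^3 - 208s^2 - 744s - 864 = (-2s - 6)(s^3 + 12s^2 + 45s + 54) + (-46s^2 - 366s - 540)
  s^3 + 12s^2 + 45s + 54 = (-(1/46)s - 93/1058)(-46s^2 - 366s - 540) + ((576/529)s + 3456/529)
  -46s^2 - 366s - 540 = (-(12167/288)s - 2645/32)((576/529)s + 3456/529) + (0)
Last nonzero remainder: (576/529)s + 3456/529. Dividing through by 576/529 gives the monic gcd s + 6.

s + 6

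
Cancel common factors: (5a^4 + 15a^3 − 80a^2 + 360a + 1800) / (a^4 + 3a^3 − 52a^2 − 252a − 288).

(5a^2 − 30a + 100)/(a^2 − 6a − 16)

By polynomial division,
  5a^4 + 15a^3 − 80a^2 + 360a + 1800 = (5)(a^4 + 3a^3 − 52a^2 − 252a − 288) + (180a^2 + 1620a + 3240)
  a^4 + 3a^3 − 52a^2 − 252a − 288 = ((1/180)a^2 − (1/30)a − 4/45)(180a^2 + 1620a + 3240) + (0)
Last nonzero remainder: 180a^2 + 1620a + 3240. Dividing through by 180 gives the monic gcd a^2 + 9a + 18.
Cancel a^2 + 9a + 18 from numerator and denominator to get the reduced form.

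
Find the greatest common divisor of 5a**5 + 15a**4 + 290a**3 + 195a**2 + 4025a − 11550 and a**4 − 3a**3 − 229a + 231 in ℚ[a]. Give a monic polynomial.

Apply the Euclidean algorithm:
  5a**5 + 15a**4 + 290a**3 + 195a**2 + 4025a − 11550 = (5a + 30)(a**4 − 3a**3 − 229a + 231) + (380a**3 + 1340a**2 + 9740a − 18480)
  a**4 − 3a**3 − 229a + 231 = ((1/380)a − 31/1805)(380a**3 + 1340a**2 + 9740a − 18480) + (−(945/361)a**2 − (4725/361)a − 31185/361)
  380a**3 + 1340a**2 + 9740a − 18480 = (−(27436/189)a + 5776/27)(−(945/361)a**2 − (4725/361)a − 31185/361) + (0)
Last nonzero remainder: −(945/361)a**2 − (4725/361)a − 31185/361. Dividing through by −945/361 gives the monic gcd a**2 + 5a + 33.

a**2 + 5a + 33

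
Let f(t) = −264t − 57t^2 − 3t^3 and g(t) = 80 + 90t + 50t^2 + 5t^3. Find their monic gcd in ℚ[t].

Apply the Euclidean algorithm:
  −3t^3 − 57t^2 − 264t = (−3/5)(5t^3 + 50t^2 + 90t + 80) + (−27t^2 − 210t + 48)
  5t^3 + 50t^2 + 90t + 80 = (−(5/27)t − 100/243)(−27t^2 − 210t + 48) + ((1010/81)t + 8080/81)
  −27t^2 − 210t + 48 = (−(2187/1010)t + 243/505)((1010/81)t + 8080/81) + (0)
Last nonzero remainder: (1010/81)t + 8080/81. Dividing through by 1010/81 gives the monic gcd t + 8.

8 + t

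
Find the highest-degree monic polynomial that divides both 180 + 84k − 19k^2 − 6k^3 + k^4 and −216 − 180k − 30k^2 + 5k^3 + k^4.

−36 − 24k − k^2 + k^3

Euclidean algorithm in ℚ[k]:
  k^4 − 6k^3 − 19k^2 + 84k + 180 = (k^4 + 5k^3 − 30k^2 − 180k − 216) + (−11k^3 + 11k^2 + 264k + 396)
  k^4 + 5k^3 − 30k^2 − 180k − 216 = (−(1/11)k − 6/11)(−11k^3 + 11k^2 + 264k + 396) + (0)
Last nonzero remainder: −11k^3 + 11k^2 + 264k + 396. Dividing through by −11 gives the monic gcd k^3 − k^2 − 24k − 36.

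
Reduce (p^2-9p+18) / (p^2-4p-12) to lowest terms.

(p-3)/(p+2)

Apply the Euclidean algorithm:
  p^2-9p+18 = (p^2-4p-12) + (-5p+30)
  p^2-4p-12 = (-(1/5)p-2/5)(-5p+30) + (0)
Last nonzero remainder: -5p+30. Dividing through by -5 gives the monic gcd p-6.
Cancel p-6 from numerator and denominator to get the reduced form.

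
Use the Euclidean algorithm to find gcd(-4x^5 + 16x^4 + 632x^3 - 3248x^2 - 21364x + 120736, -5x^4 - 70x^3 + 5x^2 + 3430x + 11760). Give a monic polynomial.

x^2 - 49

Apply the Euclidean algorithm:
  -4x^5 + 16x^4 + 632x^3 - 3248x^2 - 21364x + 120736 = ((4/5)x - 72/5)(-5x^4 - 70x^3 + 5x^2 + 3430x + 11760) + (-380x^3 - 5920x^2 + 18620x + 290080)
  -5x^4 - 70x^3 + 5x^2 + 3430x + 11760 = ((1/76)x - 15/722)(-380x^3 - 5920x^2 + 18620x + 290080) + (-(131040/361)x^2 + 6420960/361)
  -380x^3 - 5920x^2 + 18620x + 290080 = ((6859/6552)x + 13357/819)(-(131040/361)x^2 + 6420960/361) + (0)
Last nonzero remainder: -(131040/361)x^2 + 6420960/361. Dividing through by -131040/361 gives the monic gcd x^2 - 49.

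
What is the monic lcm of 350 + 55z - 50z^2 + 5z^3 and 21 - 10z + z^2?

Euclidean algorithm in ℚ[z]:
  5z^3 - 50z^2 + 55z + 350 = (5z)(z^2 - 10z + 21) + (-50z + 350)
  z^2 - 10z + 21 = (-(1/50)z + 3/50)(-50z + 350) + (0)
Last nonzero remainder: -50z + 350. Dividing through by -50 gives the monic gcd z - 7.
Then lcm(f, g) = f·g / gcd(f, g); expanding and making the result monic gives the answer.

-210 + 37z + 41z^2 - 13z^3 + z^4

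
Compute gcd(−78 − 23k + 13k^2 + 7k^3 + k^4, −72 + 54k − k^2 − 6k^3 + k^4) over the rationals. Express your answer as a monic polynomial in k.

Apply the Euclidean algorithm:
  k^4 + 7k^3 + 13k^2 − 23k − 78 = (k^4 − 6k^3 − k^2 + 54k − 72) + (13k^3 + 14k^2 − 77k − 6)
  k^4 − 6k^3 − k^2 + 54k − 72 = ((1/13)k − 92/169)(13k^3 + 14k^2 − 77k − 6) + ((2120/169)k^2 + (2120/169)k − 12720/169)
  13k^3 + 14k^2 − 77k − 6 = ((2197/2120)k + 169/2120)((2120/169)k^2 + (2120/169)k − 12720/169) + (0)
Last nonzero remainder: (2120/169)k^2 + (2120/169)k − 12720/169. Dividing through by 2120/169 gives the monic gcd k^2 + k − 6.

−6 + k + k^2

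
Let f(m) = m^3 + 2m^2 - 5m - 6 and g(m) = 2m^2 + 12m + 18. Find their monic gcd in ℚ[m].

m + 3

Apply the Euclidean algorithm:
  m^3 + 2m^2 - 5m - 6 = ((1/2)m - 2)(2m^2 + 12m + 18) + (10m + 30)
  2m^2 + 12m + 18 = ((1/5)m + 3/5)(10m + 30) + (0)
Last nonzero remainder: 10m + 30. Dividing through by 10 gives the monic gcd m + 3.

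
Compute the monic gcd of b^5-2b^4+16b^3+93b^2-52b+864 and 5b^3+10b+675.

b^2-5b+27

Euclidean algorithm in ℚ[b]:
  b^5-2b^4+16b^3+93b^2-52b+864 = ((1/5)b^2-(2/5)b+14/5)(5b^3+10b+675) + (-38b^2+190b-1026)
  5b^3+10b+675 = (-(5/38)b-25/38)(-38b^2+190b-1026) + (0)
Last nonzero remainder: -38b^2+190b-1026. Dividing through by -38 gives the monic gcd b^2-5b+27.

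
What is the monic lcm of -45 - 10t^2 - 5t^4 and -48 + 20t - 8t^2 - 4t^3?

By polynomial division,
  -5t^4 - 10t^2 - 45 = ((5/4)t - 5/2)(-4t^3 - 8t^2 + 20t - 48) + (-55t^2 + 110t - 165)
  -4t^3 - 8t^2 + 20t - 48 = ((4/55)t + 16/55)(-55t^2 + 110t - 165) + (0)
Last nonzero remainder: -55t^2 + 110t - 165. Dividing through by -55 gives the monic gcd t^2 - 2t + 3.
Then lcm(f, g) = f·g / gcd(f, g); expanding and making the result monic gives the answer.

36 + 9t + 8t^2 + 2t^3 + 4t^4 + t^5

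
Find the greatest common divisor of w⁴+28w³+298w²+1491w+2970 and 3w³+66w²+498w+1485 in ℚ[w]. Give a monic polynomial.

By polynomial division,
  w⁴+28w³+298w²+1491w+2970 = ((1/3)w+2)(3w³+66w²+498w+1485) + (0)
Last nonzero remainder: 3w³+66w²+498w+1485. Dividing through by 3 gives the monic gcd w³+22w²+166w+495.

w³+22w²+166w+495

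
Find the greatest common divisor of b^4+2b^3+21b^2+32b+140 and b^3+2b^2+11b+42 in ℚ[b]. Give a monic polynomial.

Euclidean algorithm in ℚ[b]:
  b^4+2b^3+21b^2+32b+140 = (b)(b^3+2b^2+11b+42) + (10b^2-10b+140)
  b^3+2b^2+11b+42 = ((1/10)b+3/10)(10b^2-10b+140) + (0)
Last nonzero remainder: 10b^2-10b+140. Dividing through by 10 gives the monic gcd b^2-b+14.

b^2-b+14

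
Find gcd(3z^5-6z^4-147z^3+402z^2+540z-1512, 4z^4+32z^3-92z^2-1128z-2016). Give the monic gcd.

z^2+z-42

Apply the Euclidean algorithm:
  3z^5-6z^4-147z^3+402z^2+540z-1512 = ((3/4)z-15/2)(4z^4+32z^3-92z^2-1128z-2016) + (162z^3+558z^2-6408z-16632)
  4z^4+32z^3-92z^2-1128z-2016 = ((2/81)z+82/729)(162z^3+558z^2-6408z-16632) + ((280/81)z^2+(280/81)z-3920/27)
  162z^3+558z^2-6408z-16632 = ((6561/140)z+8019/70)((280/81)z^2+(280/81)z-3920/27) + (0)
Last nonzero remainder: (280/81)z^2+(280/81)z-3920/27. Dividing through by 280/81 gives the monic gcd z^2+z-42.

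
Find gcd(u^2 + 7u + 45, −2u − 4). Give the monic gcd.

Euclidean algorithm in ℚ[u]:
  u^2 + 7u + 45 = (−(1/2)u − 5/2)(−2u − 4) + (35)
  −2u − 4 = (−(2/35)u − 4/35)(35) + (0)
The last nonzero remainder is the constant 35, so the polynomials are coprime and gcd = 1.

1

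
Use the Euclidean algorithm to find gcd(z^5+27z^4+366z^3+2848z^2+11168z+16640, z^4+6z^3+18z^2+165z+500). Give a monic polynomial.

Apply the Euclidean algorithm:
  z^5+27z^4+366z^3+2848z^2+11168z+16640 = (z+21)(z^4+6z^3+18z^2+165z+500) + (222z^3+2305z^2+7203z+6140)
  z^4+6z^3+18z^2+165z+500 = ((1/222)z-973/49284)(222z^3+2305z^2+7203z+6140) + ((1530811/49284)z^2+(1530811/5476)z+7654055/12321)
  222z^3+2305z^2+7203z+6140 = ((10941048/1530811)z+15130188/1530811)((1530811/49284)z^2+(1530811/5476)z+7654055/12321) + (0)
Last nonzero remainder: (1530811/49284)z^2+(1530811/5476)z+7654055/12321. Dividing through by 1530811/49284 gives the monic gcd z^2+9z+20.

z^2+9z+20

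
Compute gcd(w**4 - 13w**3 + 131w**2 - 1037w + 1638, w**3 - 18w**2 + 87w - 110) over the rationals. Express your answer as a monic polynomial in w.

Euclidean algorithm in ℚ[w]:
  w**4 - 13w**3 + 131w**2 - 1037w + 1638 = (w + 5)(w**3 - 18w**2 + 87w - 110) + (134w**2 - 1362w + 2188)
  w**3 - 18w**2 + 87w - 110 = ((1/134)w - 525/8978)(134w**2 - 1362w + 2188) + (-(40280/4489)w + 80560/4489)
  134w**2 - 1362w + 2188 = (-(300763/20140)w + 2455483/20140)(-(40280/4489)w + 80560/4489) + (0)
Last nonzero remainder: -(40280/4489)w + 80560/4489. Dividing through by -40280/4489 gives the monic gcd w - 2.

w - 2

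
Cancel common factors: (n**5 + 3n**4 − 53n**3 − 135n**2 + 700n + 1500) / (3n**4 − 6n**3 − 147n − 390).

(n**3 + 6n**2 − 25n − 150)/(3n**2 + 3n + 39)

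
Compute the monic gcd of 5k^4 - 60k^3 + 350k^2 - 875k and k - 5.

Repeated division with remainder:
  5k^4 - 60k^3 + 350k^2 - 875k = (5k^3 - 35k^2 + 175k)(k - 5) + (0)
The last nonzero remainder k - 5 is already monic.

k - 5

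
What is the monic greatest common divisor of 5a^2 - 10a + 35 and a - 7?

Apply the Euclidean algorithm:
  5a^2 - 10a + 35 = (5a + 25)(a - 7) + (210)
  a - 7 = ((1/210)a - 1/30)(210) + (0)
The last nonzero remainder is the constant 210, so the polynomials are coprime and gcd = 1.

1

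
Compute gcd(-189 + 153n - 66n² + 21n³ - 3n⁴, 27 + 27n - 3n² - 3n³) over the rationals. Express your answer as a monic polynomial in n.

Repeated division with remainder:
  -3n⁴ + 21n³ - 66n² + 153n - 189 = (n - 8)(-3n³ - 3n² + 27n + 27) + (-117n² + 342n + 27)
  -3n³ - 3n² + 27n + 27 = ((1/39)n + 17/169)(-117n² + 342n + 27) + (-(1368/169)n + 4104/169)
  -117n² + 342n + 27 = ((2197/152)n + 169/152)(-(1368/169)n + 4104/169) + (0)
Last nonzero remainder: -(1368/169)n + 4104/169. Dividing through by -1368/169 gives the monic gcd n - 3.

-3 + n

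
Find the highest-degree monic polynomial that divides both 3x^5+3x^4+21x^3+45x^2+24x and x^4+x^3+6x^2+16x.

x^3-x^2+8x

By polynomial division,
  3x^5+3x^4+21x^3+45x^2+24x = (3x)(x^4+x^3+6x^2+16x) + (3x^3-3x^2+24x)
  x^4+x^3+6x^2+16x = ((1/3)x+2/3)(3x^3-3x^2+24x) + (0)
Last nonzero remainder: 3x^3-3x^2+24x. Dividing through by 3 gives the monic gcd x^3-x^2+8x.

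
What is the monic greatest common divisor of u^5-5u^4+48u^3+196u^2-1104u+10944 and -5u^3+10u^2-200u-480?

u^2-4u+48

Repeated division with remainder:
  u^5-5u^4+48u^3+196u^2-1104u+10944 = (-(1/5)u^2+(3/5)u-2/5)(-5u^3+10u^2-200u-480) + (224u^2-896u+10752)
  -5u^3+10u^2-200u-480 = (-(5/224)u-5/112)(224u^2-896u+10752) + (0)
Last nonzero remainder: 224u^2-896u+10752. Dividing through by 224 gives the monic gcd u^2-4u+48.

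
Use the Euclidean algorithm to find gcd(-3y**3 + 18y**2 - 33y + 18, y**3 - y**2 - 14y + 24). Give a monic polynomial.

By polynomial division,
  -3y**3 + 18y**2 - 33y + 18 = (-3)(y**3 - y**2 - 14y + 24) + (15y**2 - 75y + 90)
  y**3 - y**2 - 14y + 24 = ((1/15)y + 4/15)(15y**2 - 75y + 90) + (0)
Last nonzero remainder: 15y**2 - 75y + 90. Dividing through by 15 gives the monic gcd y**2 - 5y + 6.

y**2 - 5y + 6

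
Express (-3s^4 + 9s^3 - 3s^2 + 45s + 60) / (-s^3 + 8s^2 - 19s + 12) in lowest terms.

(3s^3 + 3s^2 + 15s + 15)/(s^2 - 4s + 3)

By polynomial division,
  -3s^4 + 9s^3 - 3s^2 + 45s + 60 = (3s + 15)(-s^3 + 8s^2 - 19s + 12) + (-66s^2 + 294s - 120)
  -s^3 + 8s^2 - 19s + 12 = ((1/66)s - 13/242)(-66s^2 + 294s - 120) + (-(168/121)s + 672/121)
  -66s^2 + 294s - 120 = ((1331/28)s - 605/28)(-(168/121)s + 672/121) + (0)
Last nonzero remainder: -(168/121)s + 672/121. Dividing through by -168/121 gives the monic gcd s - 4.
Cancel s - 4 from numerator and denominator to get the reduced form.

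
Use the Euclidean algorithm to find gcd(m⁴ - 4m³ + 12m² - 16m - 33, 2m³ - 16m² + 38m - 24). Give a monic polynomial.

m - 3

Euclidean algorithm in ℚ[m]:
  m⁴ - 4m³ + 12m² - 16m - 33 = ((1/2)m + 2)(2m³ - 16m² + 38m - 24) + (25m² - 80m + 15)
  2m³ - 16m² + 38m - 24 = ((2/25)m - 48/125)(25m² - 80m + 15) + ((152/25)m - 456/25)
  25m² - 80m + 15 = ((625/152)m - 125/152)((152/25)m - 456/25) + (0)
Last nonzero remainder: (152/25)m - 456/25. Dividing through by 152/25 gives the monic gcd m - 3.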